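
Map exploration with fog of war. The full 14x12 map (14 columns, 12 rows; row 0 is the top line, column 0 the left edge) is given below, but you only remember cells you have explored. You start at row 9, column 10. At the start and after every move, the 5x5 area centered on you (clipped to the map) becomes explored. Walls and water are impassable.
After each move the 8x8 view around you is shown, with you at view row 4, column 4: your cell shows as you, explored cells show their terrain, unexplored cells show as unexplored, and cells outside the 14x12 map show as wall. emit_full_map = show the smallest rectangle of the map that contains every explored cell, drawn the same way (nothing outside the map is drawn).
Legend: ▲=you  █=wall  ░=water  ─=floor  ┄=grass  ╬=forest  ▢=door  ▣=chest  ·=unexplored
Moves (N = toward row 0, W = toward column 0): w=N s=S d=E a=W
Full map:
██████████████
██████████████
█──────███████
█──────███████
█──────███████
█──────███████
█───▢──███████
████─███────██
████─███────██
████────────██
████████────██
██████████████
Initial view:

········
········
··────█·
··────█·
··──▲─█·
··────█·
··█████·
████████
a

········
········
··█────█
··█────█
··──▲──█
··█────█
··██████
████████

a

········
········
··██────
··██────
··──▲───
··██────
··██████
████████

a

········
········
··███───
··███───
··──▲───
··███───
··██████
████████

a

········
········
··─███──
··─███──
··──▲───
··████──
··██████
████████

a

········
········
··█─███─
··█─███─
··█─▲───
··█████─
··██████
████████

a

········
········
··██─███
··██─███
··██▲───
··██████
··██████
████████

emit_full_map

██─███────█
██─███────█
██▲───────█
██████────█
███████████

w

········
········
··──▢──·
··██─███
··██▲███
··██────
··██████
··██████

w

········
········
··─────·
··──▢──·
··██▲███
··██─███
··██────
··██████

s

········
··─────·
··──▢──·
··██─███
··██▲███
··██────
··██████
··██████

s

··─────·
··──▢──·
··██─███
··██─███
··██▲───
··██████
··██████
████████

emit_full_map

─────······
──▢──······
██─███────█
██─███────█
██▲───────█
██████────█
███████████

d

·─────··
·──▢──··
·██─███─
·██─███─
·██─▲───
·██████─
·███████
████████

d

─────···
──▢──···
██─███──
██─███──
██──▲───
██████──
████████
████████

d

────····
─▢──····
█─███───
█─███───
█───▲───
█████───
████████
████████

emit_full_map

─────······
──▢──······
██─███────█
██─███────█
██───▲────█
██████────█
███████████


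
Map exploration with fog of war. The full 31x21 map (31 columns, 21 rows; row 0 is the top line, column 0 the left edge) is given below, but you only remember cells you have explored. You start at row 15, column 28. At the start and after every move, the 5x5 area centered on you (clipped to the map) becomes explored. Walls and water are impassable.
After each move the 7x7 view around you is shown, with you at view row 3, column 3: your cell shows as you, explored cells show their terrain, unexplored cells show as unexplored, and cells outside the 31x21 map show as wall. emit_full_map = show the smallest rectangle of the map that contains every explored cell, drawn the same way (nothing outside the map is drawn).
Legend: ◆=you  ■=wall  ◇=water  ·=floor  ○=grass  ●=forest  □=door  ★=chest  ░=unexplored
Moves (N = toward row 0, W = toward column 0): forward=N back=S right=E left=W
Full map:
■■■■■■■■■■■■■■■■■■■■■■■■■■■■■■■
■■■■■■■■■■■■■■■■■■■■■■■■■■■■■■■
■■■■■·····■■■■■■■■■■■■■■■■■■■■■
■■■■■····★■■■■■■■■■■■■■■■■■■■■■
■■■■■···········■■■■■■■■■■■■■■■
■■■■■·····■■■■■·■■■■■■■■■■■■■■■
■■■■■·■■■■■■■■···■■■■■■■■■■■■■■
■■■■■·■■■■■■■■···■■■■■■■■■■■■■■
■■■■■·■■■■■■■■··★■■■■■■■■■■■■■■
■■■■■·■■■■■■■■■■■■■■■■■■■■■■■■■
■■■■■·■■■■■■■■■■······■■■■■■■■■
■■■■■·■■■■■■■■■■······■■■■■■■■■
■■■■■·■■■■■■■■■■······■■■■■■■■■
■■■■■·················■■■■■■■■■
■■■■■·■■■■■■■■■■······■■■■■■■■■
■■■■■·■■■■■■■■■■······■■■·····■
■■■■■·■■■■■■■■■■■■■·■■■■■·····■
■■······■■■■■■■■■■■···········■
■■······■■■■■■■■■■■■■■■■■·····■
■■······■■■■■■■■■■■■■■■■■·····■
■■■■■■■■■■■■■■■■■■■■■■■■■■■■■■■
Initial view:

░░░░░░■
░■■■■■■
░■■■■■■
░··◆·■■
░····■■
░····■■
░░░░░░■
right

░░░░░■■
■■■■■■■
■■■■■■■
···◆■■■
····■■■
····■■■
░░░░░■■

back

■■■■■■■
■■■■■■■
····■■■
···◆■■■
····■■■
░···■■■
░░░░░■■

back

■■■■■■■
····■■■
····■■■
···◆■■■
░···■■■
░···■■■
░░░░░■■

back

····■■■
····■■■
····■■■
░··◆■■■
░···■■■
░■■■■■■
■■■■■■■

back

····■■■
····■■■
░···■■■
░··◆■■■
░■■■■■■
■■■■■■■
■■■■■■■

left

░····■■
░····■■
░····■■
░··◆·■■
░■■■■■■
■■■■■■■
■■■■■■■

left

░░····■
░·····■
░·····■
░··◆··■
░■■■■■■
■■■■■■■
■■■■■■■

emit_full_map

░■■■■■
░■■■■■
░····■
░····■
·····■
·····■
··◆··■
■■■■■■

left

░░░····
░······
░■·····
░■·◆···
░■■■■■■
■■■■■■■
■■■■■■■

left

░░░░···
░······
░■■····
░■■◆···
░■■■■■■
■■■■■■■
■■■■■■■

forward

░░░░···
░■■····
░······
░■■◆···
░■■····
░■■■■■■
■■■■■■■

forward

░░░░■■■
░■■····
░■■····
░··◆···
░■■····
░■■····
░■■■■■■

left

░░░░░■■
░■■■···
░■■■···
░··◆···
░■■■···
░■■■···
░░■■■■■

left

░░░░░░■
░·■■■··
░■■■■··
░··◆···
░■■■■··
░■■■■··
░░░■■■■

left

░░░░░░░
░··■■■·
░■■■■■·
░··◆···
░■■■■■·
░■■■■■·
░░░░■■■

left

░░░░░░░
░···■■■
░·■■■■■
░··◆···
░■■■■■■
░■■■■■■
░░░░░■■

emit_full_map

░░░░░░░■■■■■
░░░░░░░■■■■■
···■■■·····■
·■■■■■·····■
··◆········■
■■■■■■·····■
■■■■■■·····■
░░░░■■■■■■■■

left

░░░░░░░
░····■■
░■·■■■■
░■·◆···
░■■■■■■
░■■■■■■
░░░░░░■

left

░░░░░░░
░·····■
░■■·■■■
░■■◆···
░■■■■■■
░■■■■■■
░░░░░░░

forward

░░░░░░░
░·····░
░·····■
░■■◆■■■
░■■····
░■■■■■■
░■■■■■■

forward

░░░░░░░
░·····░
░·····░
░··◆··■
░■■·■■■
░■■····
░■■■■■■

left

░░░░░░░
░······
░······
░··◆···
░■■■·■■
░■■■···
░░■■■■■

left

░░░░░░░
░······
░■·····
░■·◆···
░■■■■·■
░■■■■··
░░░■■■■

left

░░░░░░░
░······
░■■····
░■■◆···
░■■■■■·
░■■■■■·
░░░░■■■

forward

░░░░░░░
░■■···░
░······
░■■◆···
░■■····
░■■■■■·
░■■■■■·

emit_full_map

■■···░░░░░░░░░░░░
········░░░░■■■■■
■■◆·····░░░░■■■■■
■■······■■■·····■
■■■■■·■■■■■·····■
■■■■■···········■
░░░■■■■■■■■·····■
░░░■■■■■■■■·····■
░░░░░░░░░■■■■■■■■

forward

░░░░░░░
░■■···░
░■■···░
░··◆···
░■■····
░■■····
░■■■■■·

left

░░░░░░░
░■■■···
░■■■···
░··◆···
░■■■···
░■■■···
░░■■■■■

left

░░░░░░░
░■■■■··
░■■■■··
░··◆···
░■■■■··
░■■■■··
░░░■■■■

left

░░░░░░░
░■■■■■·
░■■■■■·
░··◆···
░■■■■■·
░■■■■■·
░░░░■■■

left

░░░░░░░
░■■■■■■
░■■■■■■
░··◆···
░■■■■■■
░■■■■■■
░░░░░■■

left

░░░░░░░
░■■■■■■
░■■■■■■
░··◆···
░■■■■■■
░■■■■■■
░░░░░░■

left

░░░░░░░
░■■■■■■
░■■■■■■
░··◆···
░■■■■■■
░■■■■■■
░░░░░░░

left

░░░░░░░
░■■■■■■
░■■■■■■
░··◆···
░■■■■■■
░■■■■■■
░░░░░░░


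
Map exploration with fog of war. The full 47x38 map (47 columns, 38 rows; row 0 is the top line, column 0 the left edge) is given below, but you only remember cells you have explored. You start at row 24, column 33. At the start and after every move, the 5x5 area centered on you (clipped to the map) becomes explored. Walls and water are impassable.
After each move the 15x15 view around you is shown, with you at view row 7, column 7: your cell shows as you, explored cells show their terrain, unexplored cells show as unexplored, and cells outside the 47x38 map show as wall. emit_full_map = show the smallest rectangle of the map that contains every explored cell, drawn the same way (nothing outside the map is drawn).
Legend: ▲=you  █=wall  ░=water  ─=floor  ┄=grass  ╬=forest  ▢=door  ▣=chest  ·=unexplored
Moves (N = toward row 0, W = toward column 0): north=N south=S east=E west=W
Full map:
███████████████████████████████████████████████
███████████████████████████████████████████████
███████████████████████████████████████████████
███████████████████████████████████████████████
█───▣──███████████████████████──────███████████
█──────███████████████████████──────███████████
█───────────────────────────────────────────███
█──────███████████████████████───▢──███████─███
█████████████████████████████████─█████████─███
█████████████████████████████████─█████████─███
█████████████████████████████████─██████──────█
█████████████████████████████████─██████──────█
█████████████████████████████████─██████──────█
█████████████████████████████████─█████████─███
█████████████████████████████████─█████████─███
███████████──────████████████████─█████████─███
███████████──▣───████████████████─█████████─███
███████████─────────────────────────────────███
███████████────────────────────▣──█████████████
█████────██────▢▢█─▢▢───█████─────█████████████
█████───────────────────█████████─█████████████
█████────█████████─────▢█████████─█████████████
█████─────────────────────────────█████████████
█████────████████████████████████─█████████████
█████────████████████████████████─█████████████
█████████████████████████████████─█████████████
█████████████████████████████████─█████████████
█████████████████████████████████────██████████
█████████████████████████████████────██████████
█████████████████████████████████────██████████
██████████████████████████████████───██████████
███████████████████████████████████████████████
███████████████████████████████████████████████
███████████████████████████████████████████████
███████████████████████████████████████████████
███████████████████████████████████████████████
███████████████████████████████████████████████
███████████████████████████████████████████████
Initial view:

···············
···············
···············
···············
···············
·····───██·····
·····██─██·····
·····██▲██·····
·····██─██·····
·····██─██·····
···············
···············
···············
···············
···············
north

···············
···············
···············
···············
···············
·····██─██·····
·····───██·····
·····██▲██·····
·····██─██·····
·····██─██·····
·····██─██·····
···············
···············
···············
···············

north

···············
···············
···············
···············
···············
·····██─██·····
·····██─██·····
·····──▲██·····
·····██─██·····
·····██─██·····
·····██─██·····
·····██─██·····
···············
···············
···············

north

···············
···············
···············
···············
···············
·····───██·····
·····██─██·····
·····██▲██·····
·····───██·····
·····██─██·····
·····██─██·····
·····██─██·····
·····██─██·····
···············
···············

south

···············
···············
···············
···············
·····───██·····
·····██─██·····
·····██─██·····
·····──▲██·····
·····██─██·····
·····██─██·····
·····██─██·····
·····██─██·····
···············
···············
···············

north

···············
···············
···············
···············
···············
·····───██·····
·····██─██·····
·····██▲██·····
·····───██·····
·····██─██·····
·····██─██·····
·····██─██·····
·····██─██·····
···············
···············

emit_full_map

───██
██─██
██▲██
───██
██─██
██─██
██─██
██─██

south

···············
···············
···············
···············
·····───██·····
·····██─██·····
·····██─██·····
·····──▲██·····
·····██─██·····
·····██─██·····
·····██─██·····
·····██─██·····
···············
···············
···············

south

···············
···············
···············
·····───██·····
·····██─██·····
·····██─██·····
·····───██·····
·····██▲██·····
·····██─██·····
·····██─██·····
·····██─██·····
···············
···············
···············
···············

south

···············
···············
·····───██·····
·····██─██·····
·····██─██·····
·····───██·····
·····██─██·····
·····██▲██·····
·····██─██·····
·····██─██·····
···············
···············
···············
···············
···············

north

···············
···············
···············
·····───██·····
·····██─██·····
·····██─██·····
·····───██·····
·····██▲██·····
·····██─██·····
·····██─██·····
·····██─██·····
···············
···············
···············
···············


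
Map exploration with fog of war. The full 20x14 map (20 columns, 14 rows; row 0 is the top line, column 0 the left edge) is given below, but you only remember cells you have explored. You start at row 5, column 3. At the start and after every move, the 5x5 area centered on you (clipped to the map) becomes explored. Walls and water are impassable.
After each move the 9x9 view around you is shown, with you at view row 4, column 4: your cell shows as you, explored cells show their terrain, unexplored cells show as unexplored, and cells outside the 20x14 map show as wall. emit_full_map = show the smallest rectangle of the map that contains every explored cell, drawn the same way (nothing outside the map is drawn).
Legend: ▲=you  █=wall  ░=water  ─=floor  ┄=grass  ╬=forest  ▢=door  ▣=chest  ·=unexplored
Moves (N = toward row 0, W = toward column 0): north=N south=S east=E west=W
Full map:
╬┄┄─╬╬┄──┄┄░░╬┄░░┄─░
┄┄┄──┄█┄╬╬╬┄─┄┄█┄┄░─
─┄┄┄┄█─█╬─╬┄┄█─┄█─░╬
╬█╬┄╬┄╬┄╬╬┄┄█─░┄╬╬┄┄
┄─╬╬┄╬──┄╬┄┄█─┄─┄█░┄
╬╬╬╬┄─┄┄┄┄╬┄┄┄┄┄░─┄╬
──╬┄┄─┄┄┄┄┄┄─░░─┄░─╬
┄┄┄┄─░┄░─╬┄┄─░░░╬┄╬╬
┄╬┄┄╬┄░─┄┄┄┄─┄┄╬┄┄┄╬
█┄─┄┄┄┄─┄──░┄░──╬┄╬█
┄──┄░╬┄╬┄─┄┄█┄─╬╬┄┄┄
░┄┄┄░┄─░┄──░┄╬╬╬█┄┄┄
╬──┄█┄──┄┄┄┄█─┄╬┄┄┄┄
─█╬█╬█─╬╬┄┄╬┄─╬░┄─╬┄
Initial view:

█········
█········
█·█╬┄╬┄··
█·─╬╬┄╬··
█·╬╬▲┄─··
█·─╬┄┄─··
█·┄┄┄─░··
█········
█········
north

█········
█········
█·┄┄┄┄█··
█·█╬┄╬┄··
█·─╬▲┄╬··
█·╬╬╬┄─··
█·─╬┄┄─··
█·┄┄┄─░··
█········

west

██·······
██·······
██─┄┄┄┄█·
██╬█╬┄╬┄·
██┄─▲╬┄╬·
██╬╬╬╬┄─·
██──╬┄┄─·
██·┄┄┄─░·
██·······

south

██·······
██─┄┄┄┄█·
██╬█╬┄╬┄·
██┄─╬╬┄╬·
██╬╬▲╬┄─·
██──╬┄┄─·
██┄┄┄┄─░·
██·······
██·······

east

█········
█─┄┄┄┄█··
█╬█╬┄╬┄··
█┄─╬╬┄╬··
█╬╬╬▲┄─··
█──╬┄┄─··
█┄┄┄┄─░··
█········
█········

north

█········
█········
█─┄┄┄┄█··
█╬█╬┄╬┄··
█┄─╬▲┄╬··
█╬╬╬╬┄─··
█──╬┄┄─··
█┄┄┄┄─░··
█········

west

██·······
██·······
██─┄┄┄┄█·
██╬█╬┄╬┄·
██┄─▲╬┄╬·
██╬╬╬╬┄─·
██──╬┄┄─·
██┄┄┄┄─░·
██·······

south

██·······
██─┄┄┄┄█·
██╬█╬┄╬┄·
██┄─╬╬┄╬·
██╬╬▲╬┄─·
██──╬┄┄─·
██┄┄┄┄─░·
██·······
██·······

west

███······
███─┄┄┄┄█
███╬█╬┄╬┄
███┄─╬╬┄╬
███╬▲╬╬┄─
███──╬┄┄─
███┄┄┄┄─░
███······
███······


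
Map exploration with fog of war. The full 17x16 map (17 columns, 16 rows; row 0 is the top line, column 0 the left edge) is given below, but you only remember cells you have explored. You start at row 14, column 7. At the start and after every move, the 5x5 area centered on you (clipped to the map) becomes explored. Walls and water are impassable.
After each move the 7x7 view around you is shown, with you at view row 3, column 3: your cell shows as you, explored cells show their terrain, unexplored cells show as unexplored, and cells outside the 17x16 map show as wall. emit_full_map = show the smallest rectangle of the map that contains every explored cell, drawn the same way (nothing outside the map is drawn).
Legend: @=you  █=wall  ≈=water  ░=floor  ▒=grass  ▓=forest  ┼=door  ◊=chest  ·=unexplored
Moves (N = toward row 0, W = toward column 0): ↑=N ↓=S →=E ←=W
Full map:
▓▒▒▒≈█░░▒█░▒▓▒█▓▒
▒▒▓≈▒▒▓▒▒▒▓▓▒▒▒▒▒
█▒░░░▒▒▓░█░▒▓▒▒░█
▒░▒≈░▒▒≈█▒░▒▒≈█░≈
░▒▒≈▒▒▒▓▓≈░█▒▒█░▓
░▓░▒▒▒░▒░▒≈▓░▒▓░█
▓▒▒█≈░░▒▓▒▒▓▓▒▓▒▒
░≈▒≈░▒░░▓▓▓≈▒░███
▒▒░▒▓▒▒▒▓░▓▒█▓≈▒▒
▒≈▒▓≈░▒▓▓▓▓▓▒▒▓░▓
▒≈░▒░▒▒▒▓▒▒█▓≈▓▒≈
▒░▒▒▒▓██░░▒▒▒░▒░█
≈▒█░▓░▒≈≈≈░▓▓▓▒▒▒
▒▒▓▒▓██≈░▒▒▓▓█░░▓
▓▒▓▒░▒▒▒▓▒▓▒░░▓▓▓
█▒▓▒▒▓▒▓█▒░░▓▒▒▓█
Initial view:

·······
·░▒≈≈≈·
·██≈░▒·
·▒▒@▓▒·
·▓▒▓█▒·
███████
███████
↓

·░▒≈≈≈·
·██≈░▒·
·▒▒▒▓▒·
·▓▒@█▒·
███████
███████
███████

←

··░▒≈≈≈
·▓██≈░▒
·░▒▒▒▓▒
·▒▓@▓█▒
███████
███████
███████

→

·░▒≈≈≈·
▓██≈░▒·
░▒▒▒▓▒·
▒▓▒@█▒·
███████
███████
███████

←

··░▒≈≈≈
·▓██≈░▒
·░▒▒▒▓▒
·▒▓@▓█▒
███████
███████
███████

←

···░▒≈≈
·▒▓██≈░
·▒░▒▒▒▓
·▒▒@▒▓█
███████
███████
███████

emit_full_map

··░▒≈≈≈
▒▓██≈░▒
▒░▒▒▒▓▒
▒▒@▒▓█▒

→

··░▒≈≈≈
▒▓██≈░▒
▒░▒▒▒▓▒
▒▒▓@▓█▒
███████
███████
███████

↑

·······
·▓░▒≈≈≈
▒▓██≈░▒
▒░▒@▒▓▒
▒▒▓▒▓█▒
███████
███████

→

·······
▓░▒≈≈≈·
▓██≈░▒·
░▒▒@▓▒·
▒▓▒▓█▒·
███████
███████

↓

▓░▒≈≈≈·
▓██≈░▒·
░▒▒▒▓▒·
▒▓▒@█▒·
███████
███████
███████

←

·▓░▒≈≈≈
▒▓██≈░▒
▒░▒▒▒▓▒
▒▒▓@▓█▒
███████
███████
███████

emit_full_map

·▓░▒≈≈≈
▒▓██≈░▒
▒░▒▒▒▓▒
▒▒▓@▓█▒

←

··▓░▒≈≈
·▒▓██≈░
·▒░▒▒▒▓
·▒▒@▒▓█
███████
███████
███████

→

·▓░▒≈≈≈
▒▓██≈░▒
▒░▒▒▒▓▒
▒▒▓@▓█▒
███████
███████
███████

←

··▓░▒≈≈
·▒▓██≈░
·▒░▒▒▒▓
·▒▒@▒▓█
███████
███████
███████


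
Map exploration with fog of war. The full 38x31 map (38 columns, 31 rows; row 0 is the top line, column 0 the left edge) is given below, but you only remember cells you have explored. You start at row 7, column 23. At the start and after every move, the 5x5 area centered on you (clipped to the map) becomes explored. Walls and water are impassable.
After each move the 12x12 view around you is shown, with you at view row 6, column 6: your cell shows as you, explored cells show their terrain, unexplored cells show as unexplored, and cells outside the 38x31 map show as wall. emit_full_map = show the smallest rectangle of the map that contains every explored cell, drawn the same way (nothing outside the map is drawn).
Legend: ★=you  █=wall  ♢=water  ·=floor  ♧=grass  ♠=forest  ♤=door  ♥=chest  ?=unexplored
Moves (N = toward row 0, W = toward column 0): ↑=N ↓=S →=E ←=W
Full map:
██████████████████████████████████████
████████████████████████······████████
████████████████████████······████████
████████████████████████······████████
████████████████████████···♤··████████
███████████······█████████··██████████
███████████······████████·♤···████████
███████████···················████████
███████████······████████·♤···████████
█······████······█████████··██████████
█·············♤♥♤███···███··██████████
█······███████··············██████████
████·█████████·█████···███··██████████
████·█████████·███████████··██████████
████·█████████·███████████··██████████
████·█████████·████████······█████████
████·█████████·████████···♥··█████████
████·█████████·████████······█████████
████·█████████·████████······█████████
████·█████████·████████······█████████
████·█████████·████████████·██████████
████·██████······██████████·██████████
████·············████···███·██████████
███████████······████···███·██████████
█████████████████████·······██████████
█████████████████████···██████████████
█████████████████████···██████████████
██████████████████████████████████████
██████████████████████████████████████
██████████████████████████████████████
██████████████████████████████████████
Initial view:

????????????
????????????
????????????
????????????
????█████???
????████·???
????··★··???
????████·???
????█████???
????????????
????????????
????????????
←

????????????
????????????
????????????
????????????
????██████??
????█████·??
????··★···??
????█████·??
????██████??
????????????
????????????
????????????

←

????????????
????????????
????????????
????????????
????███████?
????██████·?
????··★····?
????██████·?
????███████?
????????????
????????????
????????????

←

????????????
????????????
????????????
????????????
????████████
????███████·
????··★·····
????███████·
????████████
????????????
????????????
????????????

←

????????????
????????????
????????????
????????????
????████████
????████████
????··★·····
????████████
????████████
????????????
????????????
????????????

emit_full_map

█████████
████████·
··★······
████████·
█████████

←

????????????
????????????
????????????
????????????
????·███████
????·███████
????··★·····
????·███████
????·███████
????????????
????????????
????????????

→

????????????
????????????
????????????
????????????
???·████████
???·████████
???···★·····
???·████████
???·████████
????????????
????????????
????????????

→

????????????
????????????
????????????
????????????
??·█████████
??·████████·
??····★·····
??·████████·
??·█████████
????????????
????????????
????????????

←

????????????
????????????
????????????
????????????
???·████████
???·████████
???···★·····
???·████████
???·████████
????????????
????????????
????????????

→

????????????
????????????
????????????
????????????
??·█████████
??·████████·
??····★·····
??·████████·
??·█████████
????????????
????????????
????????????

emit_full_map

·█████████
·████████·
····★·····
·████████·
·█████████

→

????????????
????????????
????????????
????????????
?·█████████?
?·████████·?
?·····★····?
?·████████·?
?·█████████?
????????????
????????????
????????????

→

????????????
????????????
????????????
????????????
·█████████??
·████████·??
······★···??
·████████·??
·█████████??
????????????
????????????
????????????

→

????????????
????????????
????????????
????????????
█████████???
████████·???
······★··???
████████·???
█████████???
????????????
????????????
????????????

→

????????????
????????????
????????????
????????????
████████·???
███████·♤???
······★··???
███████·♤???
████████·???
????????????
????????????
????????????

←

????????????
????????????
????????????
????????????
█████████·??
████████·♤??
······★···??
████████·♤??
█████████·??
????????????
????????????
????????????

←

????????????
????????????
????????????
????????????
·█████████·?
·████████·♤?
······★····?
·████████·♤?
·█████████·?
????????????
????????????
????????????

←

????????????
????????????
????????????
????????????
?·█████████·
?·████████·♤
?·····★·····
?·████████·♤
?·█████████·
????????????
????????????
????????????
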